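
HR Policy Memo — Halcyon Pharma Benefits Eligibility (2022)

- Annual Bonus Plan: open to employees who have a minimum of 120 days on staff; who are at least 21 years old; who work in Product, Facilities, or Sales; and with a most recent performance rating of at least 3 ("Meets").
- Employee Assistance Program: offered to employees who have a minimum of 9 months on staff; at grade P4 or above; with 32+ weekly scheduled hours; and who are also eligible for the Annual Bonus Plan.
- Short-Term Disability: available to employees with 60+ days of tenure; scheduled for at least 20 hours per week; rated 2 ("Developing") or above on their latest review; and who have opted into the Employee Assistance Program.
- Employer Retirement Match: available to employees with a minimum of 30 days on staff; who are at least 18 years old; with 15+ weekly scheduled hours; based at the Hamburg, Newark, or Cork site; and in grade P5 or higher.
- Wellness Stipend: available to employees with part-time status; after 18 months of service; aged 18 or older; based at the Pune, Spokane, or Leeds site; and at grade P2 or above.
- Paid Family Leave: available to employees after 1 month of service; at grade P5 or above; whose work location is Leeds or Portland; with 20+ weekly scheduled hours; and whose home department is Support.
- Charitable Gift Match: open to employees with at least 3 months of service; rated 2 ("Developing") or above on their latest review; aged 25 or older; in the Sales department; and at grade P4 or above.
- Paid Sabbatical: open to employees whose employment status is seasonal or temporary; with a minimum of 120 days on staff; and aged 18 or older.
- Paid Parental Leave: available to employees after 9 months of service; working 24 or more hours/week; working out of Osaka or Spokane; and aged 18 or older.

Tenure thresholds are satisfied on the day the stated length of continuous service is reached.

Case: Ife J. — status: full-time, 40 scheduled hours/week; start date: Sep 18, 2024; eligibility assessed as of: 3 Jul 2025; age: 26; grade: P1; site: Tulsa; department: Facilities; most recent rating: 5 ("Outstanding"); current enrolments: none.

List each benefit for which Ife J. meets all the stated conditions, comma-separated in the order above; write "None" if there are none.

Service from Sep 18, 2024 to 3 Jul 2025: 288 days.
Annual Bonus Plan — service 288 days ≥ 120 days ✓; age 26 ≥ 21 ✓; dept Facilities ✓; rating 5 ≥ 3 ✓ → eligible.
Employee Assistance Program — service 288 days ≥ 9 months (≈270 days) ✓; grade P1 < P4 ✗ → not eligible.
Short-Term Disability — service 288 days ≥ 60 days ✓; 40 hrs/wk ≥ 20 ✓; rating 5 ≥ 2 ✓; not enrolled in Employee Assistance Program ✗ → not eligible.
Employer Retirement Match — service 288 days ≥ 30 days ✓; age 26 ≥ 18 ✓; 40 hrs/wk ≥ 15 ✓; site Tulsa ✗ (not Hamburg, Newark, or Cork) → not eligible.
Wellness Stipend — status full-time ✗ (requires part-time) → not eligible.
Paid Family Leave — service 288 days ≥ 1 month (≈30 days) ✓; grade P1 < P5 ✗ → not eligible.
Charitable Gift Match — service 288 days ≥ 3 months (≈90 days) ✓; rating 5 ≥ 2 ✓; age 26 ≥ 25 ✓; dept Facilities ✗ → not eligible.
Paid Sabbatical — status full-time ✗ (requires seasonal or temporary) → not eligible.
Paid Parental Leave — service 288 days ≥ 9 months (≈270 days) ✓; 40 hrs/wk ≥ 24 ✓; site Tulsa ✗ (not Osaka or Spokane) → not eligible.

Annual Bonus Plan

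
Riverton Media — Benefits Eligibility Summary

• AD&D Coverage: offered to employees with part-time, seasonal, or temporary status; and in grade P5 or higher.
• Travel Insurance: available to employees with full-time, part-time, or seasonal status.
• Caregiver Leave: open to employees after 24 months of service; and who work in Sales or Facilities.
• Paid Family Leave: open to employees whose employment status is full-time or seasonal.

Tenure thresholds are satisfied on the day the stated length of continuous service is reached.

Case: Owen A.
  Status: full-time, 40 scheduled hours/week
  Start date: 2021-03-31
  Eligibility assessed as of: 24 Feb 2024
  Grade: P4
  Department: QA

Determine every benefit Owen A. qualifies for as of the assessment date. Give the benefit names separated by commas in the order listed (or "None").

Service from 2021-03-31 to 24 Feb 2024: 1060 days.
AD&D Coverage — status full-time ✗ (requires part-time, seasonal, or temporary) → not eligible.
Travel Insurance — status full-time ✓ → eligible.
Caregiver Leave — service 1060 days ≥ 24 months (≈720 days) ✓; dept QA ✗ → not eligible.
Paid Family Leave — status full-time ✓ → eligible.

Travel Insurance, Paid Family Leave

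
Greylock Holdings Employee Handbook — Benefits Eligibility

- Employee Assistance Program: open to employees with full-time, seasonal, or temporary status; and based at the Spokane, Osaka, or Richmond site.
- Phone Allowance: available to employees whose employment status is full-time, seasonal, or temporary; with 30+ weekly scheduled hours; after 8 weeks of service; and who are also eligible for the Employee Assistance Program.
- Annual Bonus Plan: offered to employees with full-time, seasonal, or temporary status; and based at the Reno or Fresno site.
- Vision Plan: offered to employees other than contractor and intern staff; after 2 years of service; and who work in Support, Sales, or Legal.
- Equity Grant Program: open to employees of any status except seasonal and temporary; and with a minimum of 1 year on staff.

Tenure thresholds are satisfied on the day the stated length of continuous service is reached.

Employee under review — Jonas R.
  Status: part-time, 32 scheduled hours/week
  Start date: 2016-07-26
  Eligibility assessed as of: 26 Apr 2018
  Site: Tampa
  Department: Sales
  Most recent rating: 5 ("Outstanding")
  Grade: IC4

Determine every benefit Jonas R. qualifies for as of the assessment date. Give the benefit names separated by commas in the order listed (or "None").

Equity Grant Program

Service from 2016-07-26 to 26 Apr 2018: 639 days.
Employee Assistance Program — status part-time ✗ (requires full-time, seasonal, or temporary) → not eligible.
Phone Allowance — status part-time ✗ (requires full-time, seasonal, or temporary) → not eligible.
Annual Bonus Plan — status part-time ✗ (requires full-time, seasonal, or temporary) → not eligible.
Vision Plan — status part-time ✓ (not excluded); service 639 days < 2 years (≈730 days) ✗ → not eligible.
Equity Grant Program — status part-time ✓ (not excluded); service 639 days ≥ 1 year (≈365 days) ✓ → eligible.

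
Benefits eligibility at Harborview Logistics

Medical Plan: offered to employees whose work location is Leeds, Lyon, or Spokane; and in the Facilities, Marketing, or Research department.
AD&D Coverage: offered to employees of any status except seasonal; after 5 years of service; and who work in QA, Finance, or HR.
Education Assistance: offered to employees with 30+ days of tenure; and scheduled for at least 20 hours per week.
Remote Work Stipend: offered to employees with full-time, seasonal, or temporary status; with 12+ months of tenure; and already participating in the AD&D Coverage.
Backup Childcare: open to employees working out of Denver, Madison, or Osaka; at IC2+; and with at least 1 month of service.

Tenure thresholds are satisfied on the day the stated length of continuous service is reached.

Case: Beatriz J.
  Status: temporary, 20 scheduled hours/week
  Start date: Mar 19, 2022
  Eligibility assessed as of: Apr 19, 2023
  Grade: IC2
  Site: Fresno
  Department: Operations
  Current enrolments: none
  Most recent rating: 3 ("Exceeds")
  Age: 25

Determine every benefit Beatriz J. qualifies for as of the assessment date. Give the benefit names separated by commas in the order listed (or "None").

Service from Mar 19, 2022 to Apr 19, 2023: 396 days.
Medical Plan — site Fresno ✗ (not Leeds, Lyon, or Spokane) → not eligible.
AD&D Coverage — status temporary ✓ (not excluded); service 396 days < 5 years (≈1825 days) ✗ → not eligible.
Education Assistance — service 396 days ≥ 30 days ✓; 20 hrs/wk ≥ 20 ✓ → eligible.
Remote Work Stipend — status temporary ✓; service 396 days ≥ 12 months (≈360 days) ✓; not enrolled in AD&D Coverage ✗ → not eligible.
Backup Childcare — site Fresno ✗ (not Denver, Madison, or Osaka) → not eligible.

Education Assistance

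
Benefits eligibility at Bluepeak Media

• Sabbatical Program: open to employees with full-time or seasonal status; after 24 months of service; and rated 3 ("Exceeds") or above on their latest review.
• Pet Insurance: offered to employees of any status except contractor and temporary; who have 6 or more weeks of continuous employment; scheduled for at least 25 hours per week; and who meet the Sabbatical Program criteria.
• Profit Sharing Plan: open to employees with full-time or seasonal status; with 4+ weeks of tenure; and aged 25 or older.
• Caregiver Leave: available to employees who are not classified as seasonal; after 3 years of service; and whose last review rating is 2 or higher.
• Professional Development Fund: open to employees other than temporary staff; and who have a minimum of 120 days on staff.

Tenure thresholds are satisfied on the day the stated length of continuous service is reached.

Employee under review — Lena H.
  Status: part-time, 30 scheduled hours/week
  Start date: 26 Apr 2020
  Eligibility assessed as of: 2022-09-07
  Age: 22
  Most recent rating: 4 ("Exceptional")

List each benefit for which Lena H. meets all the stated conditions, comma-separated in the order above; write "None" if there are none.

Service from 26 Apr 2020 to 2022-09-07: 864 days.
Sabbatical Program — status part-time ✗ (requires full-time or seasonal) → not eligible.
Pet Insurance — status part-time ✓ (not excluded); service 864 days ≥ 6 weeks (≈42 days) ✓; 30 hrs/wk ≥ 25 ✓; not eligible for Sabbatical Program ✗ → not eligible.
Profit Sharing Plan — status part-time ✗ (requires full-time or seasonal) → not eligible.
Caregiver Leave — status part-time ✓ (not excluded); service 864 days < 3 years (≈1095 days) ✗ → not eligible.
Professional Development Fund — status part-time ✓ (not excluded); service 864 days ≥ 120 days ✓ → eligible.

Professional Development Fund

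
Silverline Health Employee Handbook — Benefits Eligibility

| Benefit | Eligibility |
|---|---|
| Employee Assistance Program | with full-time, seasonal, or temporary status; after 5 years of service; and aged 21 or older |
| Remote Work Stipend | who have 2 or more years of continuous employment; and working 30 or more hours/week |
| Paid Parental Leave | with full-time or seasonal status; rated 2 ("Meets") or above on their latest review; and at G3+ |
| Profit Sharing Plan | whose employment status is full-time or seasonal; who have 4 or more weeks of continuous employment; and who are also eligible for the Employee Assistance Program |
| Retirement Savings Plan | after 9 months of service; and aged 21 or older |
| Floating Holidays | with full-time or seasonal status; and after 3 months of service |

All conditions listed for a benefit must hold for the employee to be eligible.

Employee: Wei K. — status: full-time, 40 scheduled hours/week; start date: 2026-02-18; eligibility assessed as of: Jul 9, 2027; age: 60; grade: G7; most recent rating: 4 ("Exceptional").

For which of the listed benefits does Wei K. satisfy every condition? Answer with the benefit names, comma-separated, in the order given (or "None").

Paid Parental Leave, Retirement Savings Plan, Floating Holidays

Service from 2026-02-18 to Jul 9, 2027: 506 days.
Employee Assistance Program — status full-time ✓; service 506 days < 5 years (≈1825 days) ✗ → not eligible.
Remote Work Stipend — service 506 days < 2 years (≈730 days) ✗ → not eligible.
Paid Parental Leave — status full-time ✓; rating 4 ≥ 2 ✓; grade G7 ≥ G3 ✓ → eligible.
Profit Sharing Plan — status full-time ✓; service 506 days ≥ 4 weeks (≈28 days) ✓; not eligible for Employee Assistance Program ✗ → not eligible.
Retirement Savings Plan — service 506 days ≥ 9 months (≈270 days) ✓; age 60 ≥ 21 ✓ → eligible.
Floating Holidays — status full-time ✓; service 506 days ≥ 3 months (≈90 days) ✓ → eligible.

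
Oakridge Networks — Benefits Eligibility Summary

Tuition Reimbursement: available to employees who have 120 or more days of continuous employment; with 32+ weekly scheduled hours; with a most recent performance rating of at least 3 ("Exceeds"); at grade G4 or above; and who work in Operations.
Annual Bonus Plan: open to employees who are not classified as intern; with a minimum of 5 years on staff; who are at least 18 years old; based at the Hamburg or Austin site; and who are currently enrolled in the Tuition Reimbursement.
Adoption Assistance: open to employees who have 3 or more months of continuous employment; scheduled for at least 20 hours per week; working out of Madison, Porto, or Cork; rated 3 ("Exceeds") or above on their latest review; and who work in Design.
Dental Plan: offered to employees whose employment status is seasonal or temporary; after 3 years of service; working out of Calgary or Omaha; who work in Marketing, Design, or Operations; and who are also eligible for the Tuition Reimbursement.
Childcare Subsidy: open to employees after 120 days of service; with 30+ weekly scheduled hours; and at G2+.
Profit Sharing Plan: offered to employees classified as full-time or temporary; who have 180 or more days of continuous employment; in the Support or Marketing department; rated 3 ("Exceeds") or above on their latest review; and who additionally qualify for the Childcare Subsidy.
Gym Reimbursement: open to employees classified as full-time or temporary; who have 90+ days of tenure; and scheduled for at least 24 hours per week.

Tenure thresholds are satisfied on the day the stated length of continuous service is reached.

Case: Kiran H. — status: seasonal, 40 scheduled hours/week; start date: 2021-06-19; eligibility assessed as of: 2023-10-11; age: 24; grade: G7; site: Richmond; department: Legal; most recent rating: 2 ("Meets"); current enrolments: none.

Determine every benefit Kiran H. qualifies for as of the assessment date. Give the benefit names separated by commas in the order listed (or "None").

Childcare Subsidy

Service from 2021-06-19 to 2023-10-11: 844 days.
Tuition Reimbursement — service 844 days ≥ 120 days ✓; 40 hrs/wk ≥ 32 ✓; rating 2 < 3 ✗ → not eligible.
Annual Bonus Plan — status seasonal ✓ (not excluded); service 844 days < 5 years (≈1825 days) ✗ → not eligible.
Adoption Assistance — service 844 days ≥ 3 months (≈90 days) ✓; 40 hrs/wk ≥ 20 ✓; site Richmond ✗ (not Madison, Porto, or Cork) → not eligible.
Dental Plan — status seasonal ✓; service 844 days < 3 years (≈1095 days) ✗ → not eligible.
Childcare Subsidy — service 844 days ≥ 120 days ✓; 40 hrs/wk ≥ 30 ✓; grade G7 ≥ G2 ✓ → eligible.
Profit Sharing Plan — status seasonal ✗ (requires full-time or temporary) → not eligible.
Gym Reimbursement — status seasonal ✗ (requires full-time or temporary) → not eligible.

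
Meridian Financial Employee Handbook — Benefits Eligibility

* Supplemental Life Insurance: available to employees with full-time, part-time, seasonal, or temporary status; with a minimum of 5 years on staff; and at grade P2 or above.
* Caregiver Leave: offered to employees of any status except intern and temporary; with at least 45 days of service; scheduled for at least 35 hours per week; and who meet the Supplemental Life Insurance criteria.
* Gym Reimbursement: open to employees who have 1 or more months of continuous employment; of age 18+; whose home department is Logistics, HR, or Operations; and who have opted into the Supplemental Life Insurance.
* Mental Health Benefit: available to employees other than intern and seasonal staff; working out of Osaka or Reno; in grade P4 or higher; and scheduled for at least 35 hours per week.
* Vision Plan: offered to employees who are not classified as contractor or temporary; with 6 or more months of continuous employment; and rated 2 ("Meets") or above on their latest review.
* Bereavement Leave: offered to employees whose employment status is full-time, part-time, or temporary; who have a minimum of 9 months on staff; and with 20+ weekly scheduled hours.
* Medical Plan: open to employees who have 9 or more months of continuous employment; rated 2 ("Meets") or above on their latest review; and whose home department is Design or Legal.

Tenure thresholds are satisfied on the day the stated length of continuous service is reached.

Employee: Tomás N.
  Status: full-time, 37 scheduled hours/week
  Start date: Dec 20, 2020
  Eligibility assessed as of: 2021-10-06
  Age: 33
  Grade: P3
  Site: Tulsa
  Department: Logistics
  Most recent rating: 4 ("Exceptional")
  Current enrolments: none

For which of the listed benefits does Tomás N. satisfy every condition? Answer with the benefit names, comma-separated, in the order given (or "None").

Service from Dec 20, 2020 to 2021-10-06: 290 days.
Supplemental Life Insurance — status full-time ✓; service 290 days < 5 years (≈1825 days) ✗ → not eligible.
Caregiver Leave — status full-time ✓ (not excluded); service 290 days ≥ 45 days ✓; 37 hrs/wk ≥ 35 ✓; not eligible for Supplemental Life Insurance ✗ → not eligible.
Gym Reimbursement — service 290 days ≥ 1 month (≈30 days) ✓; age 33 ≥ 18 ✓; dept Logistics ✓; not enrolled in Supplemental Life Insurance ✗ → not eligible.
Mental Health Benefit — status full-time ✓ (not excluded); site Tulsa ✗ (not Osaka or Reno) → not eligible.
Vision Plan — status full-time ✓ (not excluded); service 290 days ≥ 6 months (≈180 days) ✓; rating 4 ≥ 2 ✓ → eligible.
Bereavement Leave — status full-time ✓; service 290 days ≥ 9 months (≈270 days) ✓; 37 hrs/wk ≥ 20 ✓ → eligible.
Medical Plan — service 290 days ≥ 9 months (≈270 days) ✓; rating 4 ≥ 2 ✓; dept Logistics ✗ → not eligible.

Vision Plan, Bereavement Leave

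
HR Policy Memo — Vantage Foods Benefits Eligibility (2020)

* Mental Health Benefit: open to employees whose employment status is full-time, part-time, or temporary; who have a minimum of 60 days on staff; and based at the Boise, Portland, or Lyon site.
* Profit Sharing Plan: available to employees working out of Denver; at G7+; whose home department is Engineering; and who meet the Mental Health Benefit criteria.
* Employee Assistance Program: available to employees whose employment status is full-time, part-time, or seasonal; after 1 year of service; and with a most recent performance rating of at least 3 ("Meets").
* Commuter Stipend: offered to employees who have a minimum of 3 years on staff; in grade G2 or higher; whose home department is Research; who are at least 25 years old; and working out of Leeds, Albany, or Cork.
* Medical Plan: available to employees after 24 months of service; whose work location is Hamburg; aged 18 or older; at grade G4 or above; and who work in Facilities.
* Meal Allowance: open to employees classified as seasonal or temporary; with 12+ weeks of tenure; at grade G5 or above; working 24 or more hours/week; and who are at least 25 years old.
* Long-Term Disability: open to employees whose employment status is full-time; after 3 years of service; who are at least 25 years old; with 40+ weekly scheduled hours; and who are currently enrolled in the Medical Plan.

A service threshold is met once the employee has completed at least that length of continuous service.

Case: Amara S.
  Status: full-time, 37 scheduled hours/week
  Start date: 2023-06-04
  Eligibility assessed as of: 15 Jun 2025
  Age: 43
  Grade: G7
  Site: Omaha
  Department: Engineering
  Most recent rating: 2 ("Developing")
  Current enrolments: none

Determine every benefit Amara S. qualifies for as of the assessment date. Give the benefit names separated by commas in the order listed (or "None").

None

Service from 2023-06-04 to 15 Jun 2025: 742 days.
Mental Health Benefit — status full-time ✓; service 742 days ≥ 60 days ✓; site Omaha ✗ (not Boise, Portland, or Lyon) → not eligible.
Profit Sharing Plan — site Omaha ✗ (not Denver) → not eligible.
Employee Assistance Program — status full-time ✓; service 742 days ≥ 1 year (≈365 days) ✓; rating 2 < 3 ✗ → not eligible.
Commuter Stipend — service 742 days < 3 years (≈1095 days) ✗ → not eligible.
Medical Plan — service 742 days ≥ 24 months (≈720 days) ✓; site Omaha ✗ (not Hamburg) → not eligible.
Meal Allowance — status full-time ✗ (requires seasonal or temporary) → not eligible.
Long-Term Disability — status full-time ✓; service 742 days < 3 years (≈1095 days) ✗ → not eligible.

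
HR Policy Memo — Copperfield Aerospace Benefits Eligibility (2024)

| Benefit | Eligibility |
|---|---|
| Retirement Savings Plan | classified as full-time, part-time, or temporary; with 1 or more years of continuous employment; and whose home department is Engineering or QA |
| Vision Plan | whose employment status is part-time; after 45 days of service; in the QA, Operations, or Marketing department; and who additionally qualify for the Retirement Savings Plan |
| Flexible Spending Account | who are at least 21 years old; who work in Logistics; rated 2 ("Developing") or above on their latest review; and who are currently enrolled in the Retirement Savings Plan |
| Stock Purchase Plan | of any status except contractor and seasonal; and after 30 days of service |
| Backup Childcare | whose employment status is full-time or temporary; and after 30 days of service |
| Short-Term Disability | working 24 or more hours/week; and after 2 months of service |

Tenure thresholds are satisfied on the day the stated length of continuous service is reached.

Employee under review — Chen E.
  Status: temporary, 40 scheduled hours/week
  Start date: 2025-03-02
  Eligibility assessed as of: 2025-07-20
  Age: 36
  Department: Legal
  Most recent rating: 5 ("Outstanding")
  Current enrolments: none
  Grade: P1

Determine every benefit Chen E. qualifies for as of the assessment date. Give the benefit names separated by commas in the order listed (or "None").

Stock Purchase Plan, Backup Childcare, Short-Term Disability

Service from 2025-03-02 to 2025-07-20: 140 days.
Retirement Savings Plan — status temporary ✓; service 140 days < 1 year (≈365 days) ✗ → not eligible.
Vision Plan — status temporary ✗ (requires part-time) → not eligible.
Flexible Spending Account — age 36 ≥ 21 ✓; dept Legal ✗ → not eligible.
Stock Purchase Plan — status temporary ✓ (not excluded); service 140 days ≥ 30 days ✓ → eligible.
Backup Childcare — status temporary ✓; service 140 days ≥ 30 days ✓ → eligible.
Short-Term Disability — 40 hrs/wk ≥ 24 ✓; service 140 days ≥ 2 months (≈60 days) ✓ → eligible.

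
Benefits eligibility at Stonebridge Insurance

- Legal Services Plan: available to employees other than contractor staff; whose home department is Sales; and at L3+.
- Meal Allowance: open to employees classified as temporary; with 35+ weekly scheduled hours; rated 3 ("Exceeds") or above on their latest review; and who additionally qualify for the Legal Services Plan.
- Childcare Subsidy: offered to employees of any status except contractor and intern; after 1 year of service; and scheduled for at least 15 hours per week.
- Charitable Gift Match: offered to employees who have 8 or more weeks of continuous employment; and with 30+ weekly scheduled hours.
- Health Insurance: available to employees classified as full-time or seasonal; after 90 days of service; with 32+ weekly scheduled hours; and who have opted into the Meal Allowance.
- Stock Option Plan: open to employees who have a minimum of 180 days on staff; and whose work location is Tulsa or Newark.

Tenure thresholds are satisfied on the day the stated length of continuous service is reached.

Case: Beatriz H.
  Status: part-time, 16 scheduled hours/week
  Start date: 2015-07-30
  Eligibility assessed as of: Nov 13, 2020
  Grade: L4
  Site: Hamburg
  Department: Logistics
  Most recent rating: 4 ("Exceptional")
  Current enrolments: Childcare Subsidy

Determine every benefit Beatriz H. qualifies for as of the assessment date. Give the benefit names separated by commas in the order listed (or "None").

Childcare Subsidy

Service from 2015-07-30 to Nov 13, 2020: 1933 days.
Legal Services Plan — status part-time ✓ (not excluded); dept Logistics ✗ → not eligible.
Meal Allowance — status part-time ✗ (requires temporary) → not eligible.
Childcare Subsidy — status part-time ✓ (not excluded); service 1933 days ≥ 1 year (≈365 days) ✓; 16 hrs/wk ≥ 15 ✓ → eligible.
Charitable Gift Match — service 1933 days ≥ 8 weeks (≈56 days) ✓; 16 hrs/wk < 30 ✗ → not eligible.
Health Insurance — status part-time ✗ (requires full-time or seasonal) → not eligible.
Stock Option Plan — service 1933 days ≥ 180 days ✓; site Hamburg ✗ (not Tulsa or Newark) → not eligible.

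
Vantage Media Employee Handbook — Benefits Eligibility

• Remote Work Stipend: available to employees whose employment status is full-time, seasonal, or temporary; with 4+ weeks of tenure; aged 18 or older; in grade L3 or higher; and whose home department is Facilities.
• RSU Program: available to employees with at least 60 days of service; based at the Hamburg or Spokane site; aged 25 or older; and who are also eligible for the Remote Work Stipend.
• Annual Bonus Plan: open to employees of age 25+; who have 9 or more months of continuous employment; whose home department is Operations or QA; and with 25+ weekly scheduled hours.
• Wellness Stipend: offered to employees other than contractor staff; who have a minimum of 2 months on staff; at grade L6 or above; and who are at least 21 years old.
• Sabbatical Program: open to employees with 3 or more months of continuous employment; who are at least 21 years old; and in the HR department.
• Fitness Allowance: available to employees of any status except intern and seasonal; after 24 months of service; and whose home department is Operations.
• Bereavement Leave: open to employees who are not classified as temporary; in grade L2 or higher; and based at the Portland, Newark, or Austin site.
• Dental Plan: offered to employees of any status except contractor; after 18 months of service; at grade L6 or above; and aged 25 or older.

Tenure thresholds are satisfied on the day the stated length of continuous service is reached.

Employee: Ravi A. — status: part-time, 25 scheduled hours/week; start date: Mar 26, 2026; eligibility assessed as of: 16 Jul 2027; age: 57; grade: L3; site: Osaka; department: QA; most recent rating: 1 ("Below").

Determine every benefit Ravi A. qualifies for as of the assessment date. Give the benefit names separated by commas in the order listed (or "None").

Service from Mar 26, 2026 to 16 Jul 2027: 477 days.
Remote Work Stipend — status part-time ✗ (requires full-time, seasonal, or temporary) → not eligible.
RSU Program — service 477 days ≥ 60 days ✓; site Osaka ✗ (not Hamburg or Spokane) → not eligible.
Annual Bonus Plan — age 57 ≥ 25 ✓; service 477 days ≥ 9 months (≈270 days) ✓; dept QA ✓; 25 hrs/wk ≥ 25 ✓ → eligible.
Wellness Stipend — status part-time ✓ (not excluded); service 477 days ≥ 2 months (≈60 days) ✓; grade L3 < L6 ✗ → not eligible.
Sabbatical Program — service 477 days ≥ 3 months (≈90 days) ✓; age 57 ≥ 21 ✓; dept QA ✗ → not eligible.
Fitness Allowance — status part-time ✓ (not excluded); service 477 days < 24 months (≈720 days) ✗ → not eligible.
Bereavement Leave — status part-time ✓ (not excluded); grade L3 ≥ L2 ✓; site Osaka ✗ (not Portland, Newark, or Austin) → not eligible.
Dental Plan — status part-time ✓ (not excluded); service 477 days < 18 months (≈540 days) ✗ → not eligible.

Annual Bonus Plan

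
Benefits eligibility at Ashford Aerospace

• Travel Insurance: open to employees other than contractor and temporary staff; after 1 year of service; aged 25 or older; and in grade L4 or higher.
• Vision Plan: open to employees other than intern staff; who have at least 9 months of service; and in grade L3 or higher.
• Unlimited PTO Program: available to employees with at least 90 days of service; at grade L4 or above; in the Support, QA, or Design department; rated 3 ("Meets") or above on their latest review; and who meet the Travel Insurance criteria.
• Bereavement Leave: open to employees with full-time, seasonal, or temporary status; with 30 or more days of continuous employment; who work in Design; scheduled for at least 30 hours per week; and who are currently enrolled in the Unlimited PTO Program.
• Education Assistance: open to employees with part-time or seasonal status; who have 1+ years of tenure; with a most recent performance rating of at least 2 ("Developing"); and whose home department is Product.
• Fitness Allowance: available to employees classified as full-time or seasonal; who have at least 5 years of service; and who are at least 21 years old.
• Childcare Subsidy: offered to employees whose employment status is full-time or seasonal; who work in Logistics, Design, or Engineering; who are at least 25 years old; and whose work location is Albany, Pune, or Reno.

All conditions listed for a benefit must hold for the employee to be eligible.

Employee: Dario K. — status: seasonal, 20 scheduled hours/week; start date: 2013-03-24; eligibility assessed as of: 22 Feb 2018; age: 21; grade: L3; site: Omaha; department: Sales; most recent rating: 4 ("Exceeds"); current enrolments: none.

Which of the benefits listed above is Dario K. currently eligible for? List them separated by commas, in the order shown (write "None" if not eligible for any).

Service from 2013-03-24 to 22 Feb 2018: 1796 days.
Travel Insurance — status seasonal ✓ (not excluded); service 1796 days ≥ 1 year (≈365 days) ✓; age 21 < 25 ✗ → not eligible.
Vision Plan — status seasonal ✓ (not excluded); service 1796 days ≥ 9 months (≈270 days) ✓; grade L3 ≥ L3 ✓ → eligible.
Unlimited PTO Program — service 1796 days ≥ 90 days ✓; grade L3 < L4 ✗ → not eligible.
Bereavement Leave — status seasonal ✓; service 1796 days ≥ 30 days ✓; dept Sales ✗ → not eligible.
Education Assistance — status seasonal ✓; service 1796 days ≥ 1 year (≈365 days) ✓; rating 4 ≥ 2 ✓; dept Sales ✗ → not eligible.
Fitness Allowance — status seasonal ✓; service 1796 days < 5 years (≈1825 days) ✗ → not eligible.
Childcare Subsidy — status seasonal ✓; dept Sales ✗ → not eligible.

Vision Plan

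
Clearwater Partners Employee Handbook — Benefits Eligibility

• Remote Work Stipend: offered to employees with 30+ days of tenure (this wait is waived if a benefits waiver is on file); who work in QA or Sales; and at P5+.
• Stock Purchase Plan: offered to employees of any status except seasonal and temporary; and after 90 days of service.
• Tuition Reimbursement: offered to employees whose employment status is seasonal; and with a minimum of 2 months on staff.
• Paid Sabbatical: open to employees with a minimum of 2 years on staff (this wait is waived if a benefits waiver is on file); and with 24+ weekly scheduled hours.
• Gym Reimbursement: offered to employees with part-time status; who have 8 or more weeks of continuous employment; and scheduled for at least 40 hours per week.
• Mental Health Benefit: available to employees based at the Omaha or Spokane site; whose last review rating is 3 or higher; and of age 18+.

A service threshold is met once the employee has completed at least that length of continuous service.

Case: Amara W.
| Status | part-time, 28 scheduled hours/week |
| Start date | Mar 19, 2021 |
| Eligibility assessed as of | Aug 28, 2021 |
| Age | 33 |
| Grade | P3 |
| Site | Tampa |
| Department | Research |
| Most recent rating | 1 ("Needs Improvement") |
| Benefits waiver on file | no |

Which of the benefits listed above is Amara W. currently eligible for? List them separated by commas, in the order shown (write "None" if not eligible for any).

Stock Purchase Plan

Service from Mar 19, 2021 to Aug 28, 2021: 162 days.
Remote Work Stipend — no waiver, service 162 days ≥ 30 days ✓; dept Research ✗ → not eligible.
Stock Purchase Plan — status part-time ✓ (not excluded); service 162 days ≥ 90 days ✓ → eligible.
Tuition Reimbursement — status part-time ✗ (requires seasonal) → not eligible.
Paid Sabbatical — no waiver, service 162 days < 2 years (≈730 days) ✗ → not eligible.
Gym Reimbursement — status part-time ✓; service 162 days ≥ 8 weeks (≈56 days) ✓; 28 hrs/wk < 40 ✗ → not eligible.
Mental Health Benefit — site Tampa ✗ (not Omaha or Spokane) → not eligible.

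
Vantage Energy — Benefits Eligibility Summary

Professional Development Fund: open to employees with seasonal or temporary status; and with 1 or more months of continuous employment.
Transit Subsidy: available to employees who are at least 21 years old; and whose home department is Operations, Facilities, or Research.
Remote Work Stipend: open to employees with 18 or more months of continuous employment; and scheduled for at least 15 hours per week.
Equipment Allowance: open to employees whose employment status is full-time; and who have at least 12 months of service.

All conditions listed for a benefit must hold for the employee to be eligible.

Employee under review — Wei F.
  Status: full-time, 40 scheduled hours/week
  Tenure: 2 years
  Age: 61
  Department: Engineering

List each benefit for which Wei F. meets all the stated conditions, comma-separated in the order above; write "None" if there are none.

Remote Work Stipend, Equipment Allowance

Professional Development Fund — status full-time ✗ (requires seasonal or temporary) → not eligible.
Transit Subsidy — age 61 ≥ 21 ✓; dept Engineering ✗ → not eligible.
Remote Work Stipend — service 2 years ≥ 18 months (≈540 days) ✓; 40 hrs/wk ≥ 15 ✓ → eligible.
Equipment Allowance — status full-time ✓; service 2 years ≥ 12 months (≈360 days) ✓ → eligible.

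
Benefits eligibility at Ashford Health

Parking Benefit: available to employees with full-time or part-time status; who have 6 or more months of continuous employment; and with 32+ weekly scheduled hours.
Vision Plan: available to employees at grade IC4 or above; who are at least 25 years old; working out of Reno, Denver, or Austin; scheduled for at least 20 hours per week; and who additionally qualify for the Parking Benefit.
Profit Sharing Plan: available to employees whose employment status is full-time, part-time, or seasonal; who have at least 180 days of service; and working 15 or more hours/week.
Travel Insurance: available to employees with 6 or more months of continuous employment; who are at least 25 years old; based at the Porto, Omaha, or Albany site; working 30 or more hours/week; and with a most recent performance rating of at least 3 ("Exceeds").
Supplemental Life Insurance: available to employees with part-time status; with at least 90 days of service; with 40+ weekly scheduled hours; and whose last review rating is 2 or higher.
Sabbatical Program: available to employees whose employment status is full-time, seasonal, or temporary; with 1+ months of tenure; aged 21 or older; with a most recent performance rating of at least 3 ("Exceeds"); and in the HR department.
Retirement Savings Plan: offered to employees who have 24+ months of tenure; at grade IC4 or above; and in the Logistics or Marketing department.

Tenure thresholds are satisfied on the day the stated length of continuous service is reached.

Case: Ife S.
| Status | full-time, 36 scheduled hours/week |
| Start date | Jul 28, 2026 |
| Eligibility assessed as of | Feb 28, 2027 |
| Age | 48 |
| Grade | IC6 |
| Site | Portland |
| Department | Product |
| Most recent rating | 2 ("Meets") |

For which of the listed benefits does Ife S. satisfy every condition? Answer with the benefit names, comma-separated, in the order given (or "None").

Parking Benefit, Profit Sharing Plan

Service from Jul 28, 2026 to Feb 28, 2027: 215 days.
Parking Benefit — status full-time ✓; service 215 days ≥ 6 months (≈180 days) ✓; 36 hrs/wk ≥ 32 ✓ → eligible.
Vision Plan — grade IC6 ≥ IC4 ✓; age 48 ≥ 25 ✓; site Portland ✗ (not Reno, Denver, or Austin) → not eligible.
Profit Sharing Plan — status full-time ✓; service 215 days ≥ 180 days ✓; 36 hrs/wk ≥ 15 ✓ → eligible.
Travel Insurance — service 215 days ≥ 6 months (≈180 days) ✓; age 48 ≥ 25 ✓; site Portland ✗ (not Porto, Omaha, or Albany) → not eligible.
Supplemental Life Insurance — status full-time ✗ (requires part-time) → not eligible.
Sabbatical Program — status full-time ✓; service 215 days ≥ 1 month (≈30 days) ✓; age 48 ≥ 21 ✓; rating 2 < 3 ✗ → not eligible.
Retirement Savings Plan — service 215 days < 24 months (≈720 days) ✗ → not eligible.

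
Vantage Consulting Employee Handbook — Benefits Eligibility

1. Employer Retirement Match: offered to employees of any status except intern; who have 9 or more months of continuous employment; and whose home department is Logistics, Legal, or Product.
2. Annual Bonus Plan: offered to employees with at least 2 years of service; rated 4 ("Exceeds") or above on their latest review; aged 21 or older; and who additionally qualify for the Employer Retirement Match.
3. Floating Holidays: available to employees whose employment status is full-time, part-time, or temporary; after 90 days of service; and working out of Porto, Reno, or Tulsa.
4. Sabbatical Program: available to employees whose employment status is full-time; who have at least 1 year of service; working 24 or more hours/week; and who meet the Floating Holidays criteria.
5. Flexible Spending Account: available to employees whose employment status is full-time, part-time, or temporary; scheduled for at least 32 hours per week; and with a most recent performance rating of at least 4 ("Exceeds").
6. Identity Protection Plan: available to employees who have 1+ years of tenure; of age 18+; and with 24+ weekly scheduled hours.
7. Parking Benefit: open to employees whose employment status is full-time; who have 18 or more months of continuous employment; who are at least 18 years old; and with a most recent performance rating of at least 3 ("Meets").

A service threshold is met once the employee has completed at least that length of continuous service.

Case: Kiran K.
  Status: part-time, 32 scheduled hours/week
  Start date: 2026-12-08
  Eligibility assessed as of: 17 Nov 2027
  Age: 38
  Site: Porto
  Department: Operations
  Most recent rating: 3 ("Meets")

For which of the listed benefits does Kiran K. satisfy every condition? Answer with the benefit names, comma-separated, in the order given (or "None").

Service from 2026-12-08 to 17 Nov 2027: 344 days.
Employer Retirement Match — status part-time ✓ (not excluded); service 344 days ≥ 9 months (≈270 days) ✓; dept Operations ✗ → not eligible.
Annual Bonus Plan — service 344 days < 2 years (≈730 days) ✗ → not eligible.
Floating Holidays — status part-time ✓; service 344 days ≥ 90 days ✓; site Porto ✓ → eligible.
Sabbatical Program — status part-time ✗ (requires full-time) → not eligible.
Flexible Spending Account — status part-time ✓; 32 hrs/wk ≥ 32 ✓; rating 3 < 4 ✗ → not eligible.
Identity Protection Plan — service 344 days < 1 year (≈365 days) ✗ → not eligible.
Parking Benefit — status part-time ✗ (requires full-time) → not eligible.

Floating Holidays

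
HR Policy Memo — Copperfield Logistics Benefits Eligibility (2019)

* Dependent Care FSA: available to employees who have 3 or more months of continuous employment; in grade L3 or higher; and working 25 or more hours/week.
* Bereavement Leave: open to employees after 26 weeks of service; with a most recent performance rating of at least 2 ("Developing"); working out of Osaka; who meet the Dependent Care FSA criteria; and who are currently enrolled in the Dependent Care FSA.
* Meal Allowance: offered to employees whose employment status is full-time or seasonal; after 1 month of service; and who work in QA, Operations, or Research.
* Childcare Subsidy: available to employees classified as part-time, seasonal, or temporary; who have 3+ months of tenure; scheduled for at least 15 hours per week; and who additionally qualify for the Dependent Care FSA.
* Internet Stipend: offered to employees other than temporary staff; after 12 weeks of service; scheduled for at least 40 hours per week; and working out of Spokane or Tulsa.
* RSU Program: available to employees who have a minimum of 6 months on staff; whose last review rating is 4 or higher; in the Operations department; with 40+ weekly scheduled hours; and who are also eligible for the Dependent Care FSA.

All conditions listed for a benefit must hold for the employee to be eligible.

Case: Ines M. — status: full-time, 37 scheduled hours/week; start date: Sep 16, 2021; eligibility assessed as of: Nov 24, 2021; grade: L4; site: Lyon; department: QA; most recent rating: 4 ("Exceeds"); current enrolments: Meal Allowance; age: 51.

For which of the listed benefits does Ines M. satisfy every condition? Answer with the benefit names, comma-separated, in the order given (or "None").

Meal Allowance

Service from Sep 16, 2021 to Nov 24, 2021: 69 days.
Dependent Care FSA — service 69 days < 3 months (≈90 days) ✗ → not eligible.
Bereavement Leave — service 69 days < 26 weeks (≈182 days) ✗ → not eligible.
Meal Allowance — status full-time ✓; service 69 days ≥ 1 month (≈30 days) ✓; dept QA ✓ → eligible.
Childcare Subsidy — status full-time ✗ (requires part-time, seasonal, or temporary) → not eligible.
Internet Stipend — status full-time ✓ (not excluded); service 69 days < 12 weeks (≈84 days) ✗ → not eligible.
RSU Program — service 69 days < 6 months (≈180 days) ✗ → not eligible.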